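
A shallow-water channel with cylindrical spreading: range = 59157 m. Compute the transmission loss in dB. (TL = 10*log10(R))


TL = 10*log10(59157) = 47.72

47.72 dB


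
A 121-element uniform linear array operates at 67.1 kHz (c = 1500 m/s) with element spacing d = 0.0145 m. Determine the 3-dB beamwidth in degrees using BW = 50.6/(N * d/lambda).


Step 1: lambda = 1500/67100 = 0.02235 m
Step 2: d/lambda = 0.0145/0.02235 = 0.6488
Step 3: BW = 50.6/(N * d/lambda) = 50.6/(121 * 0.6488) = 0.64

0.64 deg


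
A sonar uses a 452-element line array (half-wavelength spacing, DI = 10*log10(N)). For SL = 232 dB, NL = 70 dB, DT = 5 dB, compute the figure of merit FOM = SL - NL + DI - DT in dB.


183.55 dB


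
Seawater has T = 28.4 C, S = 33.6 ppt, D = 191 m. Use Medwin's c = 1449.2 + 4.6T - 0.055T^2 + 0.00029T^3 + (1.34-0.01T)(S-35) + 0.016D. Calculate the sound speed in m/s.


c = 1449.2 + 4.6*28.4 - 0.055*28.4^2 + 0.00029*28.4^3 + (1.34 - 0.01*28.4)*(33.6 - 35) + 0.016*191 = 1543.7

1543.7 m/s


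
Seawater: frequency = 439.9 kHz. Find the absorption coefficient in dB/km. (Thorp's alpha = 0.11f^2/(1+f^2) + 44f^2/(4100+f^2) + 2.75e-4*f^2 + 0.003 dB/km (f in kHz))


96.416 dB/km


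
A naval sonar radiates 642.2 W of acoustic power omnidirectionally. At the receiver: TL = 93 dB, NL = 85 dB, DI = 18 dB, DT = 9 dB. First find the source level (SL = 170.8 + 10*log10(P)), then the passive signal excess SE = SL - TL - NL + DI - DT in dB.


Step 1: SL = 170.8 + 10*log10(642.2) = 198.88 dB
Step 2: SE = SL - TL - NL + DI - DT = 198.88 - 93 - 85 + 18 - 9 = 29.88

29.88 dB


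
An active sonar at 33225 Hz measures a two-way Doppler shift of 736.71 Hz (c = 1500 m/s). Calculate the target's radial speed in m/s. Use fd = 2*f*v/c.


From fd = 2*f*v/c, v = c*fd/(2*f) = 1500 * 736.71 / (2*33225) = 16.63

16.63 m/s


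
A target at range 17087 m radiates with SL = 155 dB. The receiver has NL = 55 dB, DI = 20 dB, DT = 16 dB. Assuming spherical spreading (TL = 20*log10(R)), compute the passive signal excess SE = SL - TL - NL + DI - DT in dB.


Step 1: TL = 20*log10(17087) = 84.65 dB
Step 2: SE = 155 - 84.65 - 55 + 20 - 16 = 19.35

19.35 dB


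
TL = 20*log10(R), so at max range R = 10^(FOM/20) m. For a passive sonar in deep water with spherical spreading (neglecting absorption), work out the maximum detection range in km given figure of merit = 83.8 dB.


15.49 km


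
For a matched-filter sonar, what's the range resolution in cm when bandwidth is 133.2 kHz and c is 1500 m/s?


dR = c/(2*BW) = 1500 / (2 * 133.2e3) = 0.0056 m = 0.56 cm

0.56 cm


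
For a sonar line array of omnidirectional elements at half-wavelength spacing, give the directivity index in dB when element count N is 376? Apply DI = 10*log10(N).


DI = 10*log10(376) = 25.75

25.75 dB


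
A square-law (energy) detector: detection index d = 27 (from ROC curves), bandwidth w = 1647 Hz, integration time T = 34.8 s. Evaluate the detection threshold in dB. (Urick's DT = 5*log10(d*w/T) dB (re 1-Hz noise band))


15.53 dB


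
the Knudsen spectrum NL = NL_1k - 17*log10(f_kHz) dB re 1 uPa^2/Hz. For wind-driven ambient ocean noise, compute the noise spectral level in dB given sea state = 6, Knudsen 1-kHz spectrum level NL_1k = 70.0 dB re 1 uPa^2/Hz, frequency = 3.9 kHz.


NL = NL_1k - 17*log10(f_kHz) = 70.0 - 17*log10(3.9) = 70.0 - (10.05) = 59.95

59.95 dB


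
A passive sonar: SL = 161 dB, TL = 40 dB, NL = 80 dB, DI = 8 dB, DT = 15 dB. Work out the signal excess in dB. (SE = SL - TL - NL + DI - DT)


SE = SL - TL - NL + DI - DT = 161 - 40 - 80 + 8 - 15 = 34

34 dB


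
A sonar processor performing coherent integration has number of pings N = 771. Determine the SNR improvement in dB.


28.87 dB


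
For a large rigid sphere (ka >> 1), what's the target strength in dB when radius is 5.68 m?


TS = 10*log10(5.68^2 / 4) = 10*log10(8.0656) = 9.07

9.07 dB


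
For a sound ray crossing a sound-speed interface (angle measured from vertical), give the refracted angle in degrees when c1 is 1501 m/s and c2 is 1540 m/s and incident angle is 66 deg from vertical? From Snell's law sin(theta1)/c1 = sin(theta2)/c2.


sin(theta2) = (c2/c1)*sin(theta1) = (1540/1501)*sin(66 deg) = 0.93728
theta2 = arcsin(0.93728) = 69.6

69.6 deg


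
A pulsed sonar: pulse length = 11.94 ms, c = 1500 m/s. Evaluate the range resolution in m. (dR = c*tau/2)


dR = c*tau/2 = 1500 * 11.94e-3 / 2 = 8.955

8.955 m


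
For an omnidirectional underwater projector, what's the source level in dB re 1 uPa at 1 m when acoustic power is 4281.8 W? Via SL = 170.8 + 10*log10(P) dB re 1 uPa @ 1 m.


207.12 dB


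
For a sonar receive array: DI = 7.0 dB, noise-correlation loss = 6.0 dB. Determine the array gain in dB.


AG = DI - L_corr = 7.0 - 6.0 = 1.0

1.0 dB


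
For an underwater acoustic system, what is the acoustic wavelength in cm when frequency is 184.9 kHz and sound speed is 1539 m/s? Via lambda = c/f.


lambda = c/f = 1539 / 184900 = 0.0083 m = 0.83 cm

0.83 cm


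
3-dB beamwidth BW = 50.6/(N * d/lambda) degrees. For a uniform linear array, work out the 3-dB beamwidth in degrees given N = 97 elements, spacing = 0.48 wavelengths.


BW = 50.6 / (97 * 0.48) = 50.6 / 46.56 = 1.09

1.09 deg


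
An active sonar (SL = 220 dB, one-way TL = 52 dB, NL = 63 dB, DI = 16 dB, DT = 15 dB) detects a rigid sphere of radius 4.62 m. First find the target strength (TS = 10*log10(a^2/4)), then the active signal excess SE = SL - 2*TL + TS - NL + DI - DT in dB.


Step 1: TS = 10*log10(4.62^2/4) = 7.27 dB
Step 2: SE = SL - 2*TL + TS - NL + DI - DT = 220 - 2*52 + (7.27) - 63 + 16 - 15 = 61.27

61.27 dB


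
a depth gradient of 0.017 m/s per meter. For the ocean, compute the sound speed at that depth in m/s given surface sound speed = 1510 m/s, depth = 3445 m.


c = 1510 + 0.017 * 3445 = 1568.565

1568.565 m/s


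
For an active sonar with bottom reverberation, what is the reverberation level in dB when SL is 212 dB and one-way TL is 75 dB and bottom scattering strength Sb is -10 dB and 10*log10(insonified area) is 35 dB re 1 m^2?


RL = SL - 2*TL + Sb + 10*log10(A) = 212 - 2*75 + (-10) + 35 = 87

87 dB


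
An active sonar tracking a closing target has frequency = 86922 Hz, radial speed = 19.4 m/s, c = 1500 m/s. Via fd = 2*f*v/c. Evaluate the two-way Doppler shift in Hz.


fd = 2*f*v/c = 2 * 86922 * 19.4 / 1500 = 2248.38

2248.38 Hz


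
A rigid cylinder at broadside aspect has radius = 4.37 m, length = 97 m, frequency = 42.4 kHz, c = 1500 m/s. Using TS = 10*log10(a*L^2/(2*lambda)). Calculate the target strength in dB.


lambda = 1500/42400 = 0.03538 m
TS = 10*log10(4.37*97^2/(2*0.03538)) = 57.64

57.64 dB


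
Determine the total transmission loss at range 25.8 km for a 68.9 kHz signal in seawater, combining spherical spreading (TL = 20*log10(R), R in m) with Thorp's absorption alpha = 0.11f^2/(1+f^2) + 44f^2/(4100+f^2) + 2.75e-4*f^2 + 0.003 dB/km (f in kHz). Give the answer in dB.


733.95 dB


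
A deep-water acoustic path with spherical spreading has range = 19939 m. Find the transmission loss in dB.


TL = 20*log10(19939) = 85.99

85.99 dB


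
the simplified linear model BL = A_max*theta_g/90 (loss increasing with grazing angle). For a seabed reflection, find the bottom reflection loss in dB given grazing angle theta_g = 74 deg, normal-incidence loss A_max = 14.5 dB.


BL = A_max * theta_g / 90 = 14.5 * 74 / 90 = 11.92

11.92 dB


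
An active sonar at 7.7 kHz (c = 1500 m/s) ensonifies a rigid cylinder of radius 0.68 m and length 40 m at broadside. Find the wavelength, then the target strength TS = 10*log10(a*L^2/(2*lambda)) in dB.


Step 1: lambda = c/f = 1500/7700 = 0.19481 m
Step 2: TS = 10*log10(a*L^2/(2*lambda)) = 10*log10(0.68*40^2/(2*0.19481)) = 34.46

34.46 dB


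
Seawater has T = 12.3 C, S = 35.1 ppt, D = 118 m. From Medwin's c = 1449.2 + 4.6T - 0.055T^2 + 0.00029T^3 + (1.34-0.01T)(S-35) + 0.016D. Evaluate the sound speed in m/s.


1500.01 m/s


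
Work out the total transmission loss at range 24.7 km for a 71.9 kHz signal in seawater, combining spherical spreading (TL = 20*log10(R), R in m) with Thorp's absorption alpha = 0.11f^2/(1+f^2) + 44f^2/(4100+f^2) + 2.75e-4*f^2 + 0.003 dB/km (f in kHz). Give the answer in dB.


Step 1 (Thorp): alpha = 0.11*5169.61/(1+5169.61) + 44*5169.61/(4100+5169.61) + 2.75e-4*5169.61 + 0.003 = 26.0732 dB/km
Step 2: TL_spread = 20*log10(24700) = 87.85 dB
Step 3: TL_abs = alpha*R = 26.0732 * 24.7 = 644.01 dB
Step 4: TL_total = 87.85 + 644.01 = 731.86

731.86 dB


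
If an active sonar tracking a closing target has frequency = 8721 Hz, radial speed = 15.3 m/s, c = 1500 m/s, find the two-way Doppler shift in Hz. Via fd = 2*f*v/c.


177.91 Hz


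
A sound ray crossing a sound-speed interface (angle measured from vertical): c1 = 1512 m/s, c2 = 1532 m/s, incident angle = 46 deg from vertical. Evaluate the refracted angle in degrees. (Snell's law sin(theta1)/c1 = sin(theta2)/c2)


46.79 deg


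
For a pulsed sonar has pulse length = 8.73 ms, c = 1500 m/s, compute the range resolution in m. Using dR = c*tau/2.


6.5475 m


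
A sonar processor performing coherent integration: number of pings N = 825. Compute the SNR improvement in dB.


Gain = 10*log10(825) = 29.16

29.16 dB


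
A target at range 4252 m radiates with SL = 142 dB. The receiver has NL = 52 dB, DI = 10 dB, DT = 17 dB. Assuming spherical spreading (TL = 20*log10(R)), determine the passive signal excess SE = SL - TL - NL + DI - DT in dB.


Step 1: TL = 20*log10(4252) = 72.57 dB
Step 2: SE = 142 - 72.57 - 52 + 10 - 17 = 10.43

10.43 dB


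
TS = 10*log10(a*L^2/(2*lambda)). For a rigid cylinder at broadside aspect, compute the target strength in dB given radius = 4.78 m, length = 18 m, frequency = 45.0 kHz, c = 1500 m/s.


lambda = 1500/45000 = 0.03333 m
TS = 10*log10(4.78*18^2/(2*0.03333)) = 43.66

43.66 dB


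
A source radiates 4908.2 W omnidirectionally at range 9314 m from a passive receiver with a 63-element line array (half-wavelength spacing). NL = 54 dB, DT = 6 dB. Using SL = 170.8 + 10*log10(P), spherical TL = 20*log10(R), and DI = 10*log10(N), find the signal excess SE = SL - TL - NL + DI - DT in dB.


86.32 dB


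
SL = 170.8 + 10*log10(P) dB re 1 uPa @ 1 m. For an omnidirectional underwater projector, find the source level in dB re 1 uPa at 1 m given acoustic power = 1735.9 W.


SL = 170.8 + 10*log10(1735.9) = 170.8 + 32.4 = 203.2

203.2 dB


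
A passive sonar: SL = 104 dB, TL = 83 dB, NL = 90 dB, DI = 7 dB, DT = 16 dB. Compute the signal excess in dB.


SE = SL - TL - NL + DI - DT = 104 - 83 - 90 + 7 - 16 = -78

-78 dB


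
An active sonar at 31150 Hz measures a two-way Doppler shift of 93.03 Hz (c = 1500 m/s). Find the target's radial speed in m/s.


2.24 m/s


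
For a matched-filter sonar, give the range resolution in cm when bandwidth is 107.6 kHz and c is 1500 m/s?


0.7 cm


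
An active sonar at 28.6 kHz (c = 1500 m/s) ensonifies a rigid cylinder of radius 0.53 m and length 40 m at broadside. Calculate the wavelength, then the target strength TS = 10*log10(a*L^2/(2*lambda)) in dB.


Step 1: lambda = c/f = 1500/28600 = 0.05245 m
Step 2: TS = 10*log10(a*L^2/(2*lambda)) = 10*log10(0.53*40^2/(2*0.05245)) = 39.08

39.08 dB


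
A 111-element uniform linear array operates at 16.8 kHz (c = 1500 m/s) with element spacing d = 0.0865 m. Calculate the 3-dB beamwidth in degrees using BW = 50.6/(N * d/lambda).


Step 1: lambda = 1500/16800 = 0.08929 m
Step 2: d/lambda = 0.0865/0.08929 = 0.9688
Step 3: BW = 50.6/(N * d/lambda) = 50.6/(111 * 0.9688) = 0.47

0.47 deg


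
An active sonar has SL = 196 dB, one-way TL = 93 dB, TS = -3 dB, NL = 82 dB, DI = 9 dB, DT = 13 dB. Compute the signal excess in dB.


SE = SL - 2*TL + TS - NL + DI - DT = 196 - 2*93 + (-3) - 82 + 9 - 13 = -79

-79 dB


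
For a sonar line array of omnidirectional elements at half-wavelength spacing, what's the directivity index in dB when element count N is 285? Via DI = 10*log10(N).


24.55 dB


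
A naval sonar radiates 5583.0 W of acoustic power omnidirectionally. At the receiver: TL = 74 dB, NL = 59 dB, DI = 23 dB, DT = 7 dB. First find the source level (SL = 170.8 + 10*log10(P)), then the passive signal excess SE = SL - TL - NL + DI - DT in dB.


Step 1: SL = 170.8 + 10*log10(5583.0) = 208.27 dB
Step 2: SE = SL - TL - NL + DI - DT = 208.27 - 74 - 59 + 23 - 7 = 91.27

91.27 dB


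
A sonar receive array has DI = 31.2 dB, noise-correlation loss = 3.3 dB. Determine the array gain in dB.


AG = DI - L_corr = 31.2 - 3.3 = 27.9

27.9 dB


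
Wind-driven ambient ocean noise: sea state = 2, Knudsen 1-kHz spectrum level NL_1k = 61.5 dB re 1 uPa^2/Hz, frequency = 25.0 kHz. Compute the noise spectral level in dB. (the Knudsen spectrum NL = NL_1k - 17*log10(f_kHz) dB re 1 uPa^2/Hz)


NL = NL_1k - 17*log10(f_kHz) = 61.5 - 17*log10(25.0) = 61.5 - (23.76) = 37.74

37.74 dB


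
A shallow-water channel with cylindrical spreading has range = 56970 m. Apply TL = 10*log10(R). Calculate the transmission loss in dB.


TL = 10*log10(56970) = 47.56

47.56 dB


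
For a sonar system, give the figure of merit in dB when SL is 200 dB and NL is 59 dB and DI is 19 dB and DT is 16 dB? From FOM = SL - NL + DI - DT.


FOM = SL - NL + DI - DT = 200 - 59 + 19 - 16 = 144

144 dB


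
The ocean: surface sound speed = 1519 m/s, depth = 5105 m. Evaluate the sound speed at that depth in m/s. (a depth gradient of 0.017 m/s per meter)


c = 1519 + 0.017 * 5105 = 1605.785

1605.785 m/s


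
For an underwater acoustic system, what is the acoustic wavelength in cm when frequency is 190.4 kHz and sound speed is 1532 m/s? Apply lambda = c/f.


0.8 cm


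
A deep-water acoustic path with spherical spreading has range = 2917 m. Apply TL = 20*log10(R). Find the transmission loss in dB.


TL = 20*log10(2917) = 69.3

69.3 dB


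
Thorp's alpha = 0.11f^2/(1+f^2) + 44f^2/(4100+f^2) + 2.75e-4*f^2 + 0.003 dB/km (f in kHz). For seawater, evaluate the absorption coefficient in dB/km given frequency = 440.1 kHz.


f^2 = 193688.01
alpha = 0.11*193688.01/(1+193688.01) + 44*193688.01/(4100+193688.01) + 2.75e-4*193688.01 + 0.003 = 96.465

96.465 dB/km


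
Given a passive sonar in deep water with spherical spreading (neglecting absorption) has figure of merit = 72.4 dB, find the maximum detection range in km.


4.17 km


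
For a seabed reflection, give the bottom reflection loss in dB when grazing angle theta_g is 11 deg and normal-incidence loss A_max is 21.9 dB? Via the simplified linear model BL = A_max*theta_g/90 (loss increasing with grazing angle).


BL = A_max * theta_g / 90 = 21.9 * 11 / 90 = 2.68

2.68 dB


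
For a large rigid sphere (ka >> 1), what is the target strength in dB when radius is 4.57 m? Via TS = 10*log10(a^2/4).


7.18 dB


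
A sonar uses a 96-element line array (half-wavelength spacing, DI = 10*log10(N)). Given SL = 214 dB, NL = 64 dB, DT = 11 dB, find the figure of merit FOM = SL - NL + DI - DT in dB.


Step 1: DI = 10*log10(96) = 19.82 dB
Step 2: FOM = SL - NL + DI - DT = 214 - 64 + 19.82 - 11 = 158.82

158.82 dB


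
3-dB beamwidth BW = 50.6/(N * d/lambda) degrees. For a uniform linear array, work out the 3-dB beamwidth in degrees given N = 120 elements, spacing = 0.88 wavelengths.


BW = 50.6 / (120 * 0.88) = 50.6 / 105.6 = 0.48

0.48 deg


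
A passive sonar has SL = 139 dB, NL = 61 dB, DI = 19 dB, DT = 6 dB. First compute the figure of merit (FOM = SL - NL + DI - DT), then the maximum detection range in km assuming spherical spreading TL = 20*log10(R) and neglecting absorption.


Step 1: FOM = SL - NL + DI - DT = 139 - 61 + 19 - 6 = 91 dB
Step 2: at max range FOM = TL = 20*log10(R), so R = 10^(91/20) = 35481.34 m = 35.48 km

35.48 km


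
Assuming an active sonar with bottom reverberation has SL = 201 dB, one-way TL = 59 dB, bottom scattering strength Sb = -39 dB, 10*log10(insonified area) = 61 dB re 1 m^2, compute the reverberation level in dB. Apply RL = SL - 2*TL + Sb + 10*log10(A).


105 dB


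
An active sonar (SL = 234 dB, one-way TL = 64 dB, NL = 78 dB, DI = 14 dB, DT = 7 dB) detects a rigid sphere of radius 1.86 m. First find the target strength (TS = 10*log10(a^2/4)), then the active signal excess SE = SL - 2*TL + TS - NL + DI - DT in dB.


Step 1: TS = 10*log10(1.86^2/4) = -0.63 dB
Step 2: SE = SL - 2*TL + TS - NL + DI - DT = 234 - 2*64 + (-0.63) - 78 + 14 - 7 = 34.37

34.37 dB


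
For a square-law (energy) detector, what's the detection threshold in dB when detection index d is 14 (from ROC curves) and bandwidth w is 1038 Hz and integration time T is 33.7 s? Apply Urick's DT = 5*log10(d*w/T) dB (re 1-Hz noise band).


DT = 5*log10(d*w/T) = 5*log10(14 * 1038 / 33.7) = 5*log10(431.22) = 13.17

13.17 dB


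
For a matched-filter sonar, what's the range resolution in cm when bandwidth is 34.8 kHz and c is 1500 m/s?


2.16 cm


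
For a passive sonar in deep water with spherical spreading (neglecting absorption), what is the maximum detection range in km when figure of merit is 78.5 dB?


8.41 km


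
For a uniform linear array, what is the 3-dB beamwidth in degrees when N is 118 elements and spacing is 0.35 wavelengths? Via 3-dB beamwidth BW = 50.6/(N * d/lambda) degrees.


BW = 50.6 / (118 * 0.35) = 50.6 / 41.3 = 1.23

1.23 deg


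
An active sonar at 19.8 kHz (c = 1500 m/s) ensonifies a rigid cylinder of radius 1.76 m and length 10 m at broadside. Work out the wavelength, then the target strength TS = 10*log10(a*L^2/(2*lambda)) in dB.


Step 1: lambda = c/f = 1500/19800 = 0.07576 m
Step 2: TS = 10*log10(a*L^2/(2*lambda)) = 10*log10(1.76*10^2/(2*0.07576)) = 30.65

30.65 dB


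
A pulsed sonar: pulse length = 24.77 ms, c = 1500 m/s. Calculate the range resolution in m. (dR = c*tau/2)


dR = c*tau/2 = 1500 * 24.77e-3 / 2 = 18.5775

18.5775 m


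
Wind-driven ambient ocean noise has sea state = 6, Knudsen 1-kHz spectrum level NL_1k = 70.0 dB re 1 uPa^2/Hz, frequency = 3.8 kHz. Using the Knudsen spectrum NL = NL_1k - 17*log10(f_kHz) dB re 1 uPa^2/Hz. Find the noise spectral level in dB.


NL = NL_1k - 17*log10(f_kHz) = 70.0 - 17*log10(3.8) = 70.0 - (9.86) = 60.14

60.14 dB


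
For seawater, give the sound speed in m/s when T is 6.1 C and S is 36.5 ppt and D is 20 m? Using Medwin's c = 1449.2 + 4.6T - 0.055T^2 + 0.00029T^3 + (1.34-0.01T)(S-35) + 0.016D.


c = 1449.2 + 4.6*6.1 - 0.055*6.1^2 + 0.00029*6.1^3 + (1.34 - 0.01*6.1)*(36.5 - 35) + 0.016*20 = 1477.52

1477.52 m/s


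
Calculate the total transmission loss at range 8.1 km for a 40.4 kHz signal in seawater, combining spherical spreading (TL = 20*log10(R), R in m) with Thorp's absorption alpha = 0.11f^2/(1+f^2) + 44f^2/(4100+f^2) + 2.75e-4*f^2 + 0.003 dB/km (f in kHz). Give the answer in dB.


Step 1 (Thorp): alpha = 0.11*1632.16/(1+1632.16) + 44*1632.16/(4100+1632.16) + 2.75e-4*1632.16 + 0.003 = 13.0902 dB/km
Step 2: TL_spread = 20*log10(8100) = 78.17 dB
Step 3: TL_abs = alpha*R = 13.0902 * 8.1 = 106.03 dB
Step 4: TL_total = 78.17 + 106.03 = 184.2

184.2 dB


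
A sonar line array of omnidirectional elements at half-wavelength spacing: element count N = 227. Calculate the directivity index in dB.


DI = 10*log10(227) = 23.56

23.56 dB


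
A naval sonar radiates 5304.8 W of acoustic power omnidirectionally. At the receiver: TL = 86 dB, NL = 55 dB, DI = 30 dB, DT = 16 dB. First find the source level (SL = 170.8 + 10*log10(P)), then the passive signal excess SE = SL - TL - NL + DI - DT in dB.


Step 1: SL = 170.8 + 10*log10(5304.8) = 208.05 dB
Step 2: SE = SL - TL - NL + DI - DT = 208.05 - 86 - 55 + 30 - 16 = 81.05

81.05 dB


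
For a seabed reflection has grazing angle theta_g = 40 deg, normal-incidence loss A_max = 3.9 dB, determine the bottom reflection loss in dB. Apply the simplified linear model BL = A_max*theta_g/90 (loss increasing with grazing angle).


BL = A_max * theta_g / 90 = 3.9 * 40 / 90 = 1.73

1.73 dB


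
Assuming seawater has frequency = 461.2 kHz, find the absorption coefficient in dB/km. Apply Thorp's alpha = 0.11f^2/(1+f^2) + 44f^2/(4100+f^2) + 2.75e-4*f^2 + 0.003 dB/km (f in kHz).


f^2 = 212705.44
alpha = 0.11*212705.44/(1+212705.44) + 44*212705.44/(4100+212705.44) + 2.75e-4*212705.44 + 0.003 = 101.775

101.775 dB/km


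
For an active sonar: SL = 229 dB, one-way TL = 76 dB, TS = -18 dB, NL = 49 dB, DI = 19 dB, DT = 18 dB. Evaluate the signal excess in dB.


SE = SL - 2*TL + TS - NL + DI - DT = 229 - 2*76 + (-18) - 49 + 19 - 18 = 11

11 dB


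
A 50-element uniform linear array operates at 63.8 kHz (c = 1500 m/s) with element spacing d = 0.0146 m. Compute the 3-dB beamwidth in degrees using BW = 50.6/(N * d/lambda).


Step 1: lambda = 1500/63800 = 0.02351 m
Step 2: d/lambda = 0.0146/0.02351 = 0.621
Step 3: BW = 50.6/(N * d/lambda) = 50.6/(50 * 0.621) = 1.63

1.63 deg


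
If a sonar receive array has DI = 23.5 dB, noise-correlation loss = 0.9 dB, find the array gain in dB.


AG = DI - L_corr = 23.5 - 0.9 = 22.6

22.6 dB


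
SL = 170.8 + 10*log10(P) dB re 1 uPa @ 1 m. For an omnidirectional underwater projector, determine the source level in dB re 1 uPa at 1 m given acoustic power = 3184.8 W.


SL = 170.8 + 10*log10(3184.8) = 170.8 + 35.03 = 205.83

205.83 dB


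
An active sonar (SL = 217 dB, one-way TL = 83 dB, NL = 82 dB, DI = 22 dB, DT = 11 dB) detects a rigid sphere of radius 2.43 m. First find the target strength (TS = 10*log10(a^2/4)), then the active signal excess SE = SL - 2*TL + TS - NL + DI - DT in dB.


Step 1: TS = 10*log10(2.43^2/4) = 1.69 dB
Step 2: SE = SL - 2*TL + TS - NL + DI - DT = 217 - 2*83 + (1.69) - 82 + 22 - 11 = -18.31

-18.31 dB


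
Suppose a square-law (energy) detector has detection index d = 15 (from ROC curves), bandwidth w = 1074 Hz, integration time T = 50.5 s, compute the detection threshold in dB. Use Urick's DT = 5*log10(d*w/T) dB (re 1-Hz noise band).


DT = 5*log10(d*w/T) = 5*log10(15 * 1074 / 50.5) = 5*log10(319.01) = 12.52

12.52 dB


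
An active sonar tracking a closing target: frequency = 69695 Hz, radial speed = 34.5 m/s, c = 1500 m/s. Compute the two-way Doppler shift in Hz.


3205.97 Hz


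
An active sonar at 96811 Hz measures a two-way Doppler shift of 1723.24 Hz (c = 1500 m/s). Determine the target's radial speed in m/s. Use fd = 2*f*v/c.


13.35 m/s


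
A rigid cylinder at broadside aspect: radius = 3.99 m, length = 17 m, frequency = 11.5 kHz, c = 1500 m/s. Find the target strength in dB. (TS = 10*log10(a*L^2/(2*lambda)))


36.45 dB


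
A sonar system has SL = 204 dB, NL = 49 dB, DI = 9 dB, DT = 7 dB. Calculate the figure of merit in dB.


FOM = SL - NL + DI - DT = 204 - 49 + 9 - 7 = 157

157 dB


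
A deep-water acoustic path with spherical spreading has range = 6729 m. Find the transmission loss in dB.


76.56 dB


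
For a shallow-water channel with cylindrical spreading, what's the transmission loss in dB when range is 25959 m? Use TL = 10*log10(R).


TL = 10*log10(25959) = 44.14

44.14 dB


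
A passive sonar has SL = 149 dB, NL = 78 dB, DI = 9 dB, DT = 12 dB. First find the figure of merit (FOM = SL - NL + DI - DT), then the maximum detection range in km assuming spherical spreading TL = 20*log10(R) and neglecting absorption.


Step 1: FOM = SL - NL + DI - DT = 149 - 78 + 9 - 12 = 68 dB
Step 2: at max range FOM = TL = 20*log10(R), so R = 10^(68/20) = 2511.89 m = 2.51 km

2.51 km


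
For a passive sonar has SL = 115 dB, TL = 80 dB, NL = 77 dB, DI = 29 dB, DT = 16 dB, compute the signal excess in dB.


SE = SL - TL - NL + DI - DT = 115 - 80 - 77 + 29 - 16 = -29

-29 dB


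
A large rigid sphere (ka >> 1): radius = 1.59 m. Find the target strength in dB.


TS = 10*log10(1.59^2 / 4) = 10*log10(0.632025) = -1.99

-1.99 dB


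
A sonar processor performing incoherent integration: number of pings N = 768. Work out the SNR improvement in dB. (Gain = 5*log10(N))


Gain = 5*log10(768) = 14.43

14.43 dB


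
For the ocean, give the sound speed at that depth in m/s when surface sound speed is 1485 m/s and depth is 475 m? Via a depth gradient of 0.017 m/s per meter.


1493.075 m/s


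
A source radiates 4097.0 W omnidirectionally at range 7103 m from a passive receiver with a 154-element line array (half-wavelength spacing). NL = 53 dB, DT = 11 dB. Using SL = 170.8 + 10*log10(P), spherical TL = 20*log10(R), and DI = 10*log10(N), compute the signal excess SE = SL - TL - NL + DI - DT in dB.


87.77 dB


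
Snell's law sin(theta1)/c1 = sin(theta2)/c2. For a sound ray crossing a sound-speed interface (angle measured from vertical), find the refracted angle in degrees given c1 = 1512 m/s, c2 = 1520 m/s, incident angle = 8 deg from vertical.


sin(theta2) = (c2/c1)*sin(theta1) = (1520/1512)*sin(8 deg) = 0.13991
theta2 = arcsin(0.13991) = 8.04

8.04 deg


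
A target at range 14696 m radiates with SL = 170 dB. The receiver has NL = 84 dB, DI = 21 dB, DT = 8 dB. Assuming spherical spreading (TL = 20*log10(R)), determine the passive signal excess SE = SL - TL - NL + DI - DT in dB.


Step 1: TL = 20*log10(14696) = 83.34 dB
Step 2: SE = 170 - 83.34 - 84 + 21 - 8 = 15.66

15.66 dB


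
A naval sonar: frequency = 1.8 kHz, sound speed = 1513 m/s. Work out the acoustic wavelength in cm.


84.06 cm


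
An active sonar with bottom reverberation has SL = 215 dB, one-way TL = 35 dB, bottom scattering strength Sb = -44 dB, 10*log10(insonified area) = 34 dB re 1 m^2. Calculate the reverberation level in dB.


135 dB


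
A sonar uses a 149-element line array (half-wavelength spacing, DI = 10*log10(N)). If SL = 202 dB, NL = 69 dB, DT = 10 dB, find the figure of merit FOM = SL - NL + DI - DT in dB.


Step 1: DI = 10*log10(149) = 21.73 dB
Step 2: FOM = SL - NL + DI - DT = 202 - 69 + 21.73 - 10 = 144.73

144.73 dB


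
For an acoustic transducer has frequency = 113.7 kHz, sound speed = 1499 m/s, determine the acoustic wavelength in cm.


1.32 cm


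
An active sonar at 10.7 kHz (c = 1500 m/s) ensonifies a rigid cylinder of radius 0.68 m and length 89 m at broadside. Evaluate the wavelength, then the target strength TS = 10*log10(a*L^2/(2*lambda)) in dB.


Step 1: lambda = c/f = 1500/10700 = 0.14019 m
Step 2: TS = 10*log10(a*L^2/(2*lambda)) = 10*log10(0.68*89^2/(2*0.14019)) = 42.84

42.84 dB


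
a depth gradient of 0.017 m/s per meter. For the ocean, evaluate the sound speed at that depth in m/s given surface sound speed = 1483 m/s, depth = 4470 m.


c = 1483 + 0.017 * 4470 = 1558.99

1558.99 m/s


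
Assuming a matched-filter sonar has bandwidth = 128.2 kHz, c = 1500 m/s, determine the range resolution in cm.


dR = c/(2*BW) = 1500 / (2 * 128.2e3) = 0.0059 m = 0.59 cm

0.59 cm


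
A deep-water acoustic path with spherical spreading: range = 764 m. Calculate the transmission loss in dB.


TL = 20*log10(764) = 57.66

57.66 dB


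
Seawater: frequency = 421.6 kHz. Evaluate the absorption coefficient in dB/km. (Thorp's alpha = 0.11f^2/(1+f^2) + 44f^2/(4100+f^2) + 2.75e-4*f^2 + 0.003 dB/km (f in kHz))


92.001 dB/km


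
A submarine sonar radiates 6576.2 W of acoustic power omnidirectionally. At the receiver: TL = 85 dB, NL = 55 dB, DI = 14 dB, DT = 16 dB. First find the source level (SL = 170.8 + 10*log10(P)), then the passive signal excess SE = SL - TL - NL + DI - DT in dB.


Step 1: SL = 170.8 + 10*log10(6576.2) = 208.98 dB
Step 2: SE = SL - TL - NL + DI - DT = 208.98 - 85 - 55 + 14 - 16 = 66.98

66.98 dB


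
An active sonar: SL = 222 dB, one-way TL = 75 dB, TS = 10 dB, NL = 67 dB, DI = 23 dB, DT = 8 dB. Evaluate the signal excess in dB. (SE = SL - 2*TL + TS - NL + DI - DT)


SE = SL - 2*TL + TS - NL + DI - DT = 222 - 2*75 + (10) - 67 + 23 - 8 = 30

30 dB


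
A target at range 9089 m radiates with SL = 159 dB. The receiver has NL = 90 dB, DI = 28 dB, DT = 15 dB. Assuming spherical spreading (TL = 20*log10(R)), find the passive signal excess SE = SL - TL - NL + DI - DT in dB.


2.83 dB


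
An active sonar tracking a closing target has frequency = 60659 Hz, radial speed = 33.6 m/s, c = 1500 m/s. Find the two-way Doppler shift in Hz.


fd = 2*f*v/c = 2 * 60659 * 33.6 / 1500 = 2717.52

2717.52 Hz


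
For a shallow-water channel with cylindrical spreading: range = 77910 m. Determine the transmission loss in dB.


48.92 dB


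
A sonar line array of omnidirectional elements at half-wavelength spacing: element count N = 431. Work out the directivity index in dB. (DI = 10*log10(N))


DI = 10*log10(431) = 26.34

26.34 dB


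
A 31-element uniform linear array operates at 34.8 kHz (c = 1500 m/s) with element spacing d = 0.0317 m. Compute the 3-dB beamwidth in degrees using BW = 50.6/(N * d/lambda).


Step 1: lambda = 1500/34800 = 0.0431 m
Step 2: d/lambda = 0.0317/0.0431 = 0.7355
Step 3: BW = 50.6/(N * d/lambda) = 50.6/(31 * 0.7355) = 2.22

2.22 deg


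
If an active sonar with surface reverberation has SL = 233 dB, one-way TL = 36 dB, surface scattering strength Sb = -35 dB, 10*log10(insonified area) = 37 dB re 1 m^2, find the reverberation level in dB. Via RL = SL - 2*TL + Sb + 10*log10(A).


RL = SL - 2*TL + Sb + 10*log10(A) = 233 - 2*36 + (-35) + 37 = 163

163 dB


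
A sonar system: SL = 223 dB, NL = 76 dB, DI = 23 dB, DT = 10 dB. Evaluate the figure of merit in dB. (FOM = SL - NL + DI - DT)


FOM = SL - NL + DI - DT = 223 - 76 + 23 - 10 = 160

160 dB


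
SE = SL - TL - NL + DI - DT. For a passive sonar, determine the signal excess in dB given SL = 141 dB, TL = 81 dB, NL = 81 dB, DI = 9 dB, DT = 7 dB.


SE = SL - TL - NL + DI - DT = 141 - 81 - 81 + 9 - 7 = -19

-19 dB


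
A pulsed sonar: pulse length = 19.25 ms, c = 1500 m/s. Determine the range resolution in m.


dR = c*tau/2 = 1500 * 19.25e-3 / 2 = 14.4375

14.4375 m


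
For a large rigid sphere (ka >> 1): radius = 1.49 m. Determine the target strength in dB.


-2.56 dB


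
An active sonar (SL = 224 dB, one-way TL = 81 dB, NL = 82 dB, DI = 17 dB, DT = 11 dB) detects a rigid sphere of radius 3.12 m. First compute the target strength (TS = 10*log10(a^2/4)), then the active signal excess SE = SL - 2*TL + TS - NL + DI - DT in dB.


Step 1: TS = 10*log10(3.12^2/4) = 3.86 dB
Step 2: SE = SL - 2*TL + TS - NL + DI - DT = 224 - 2*81 + (3.86) - 82 + 17 - 11 = -10.14

-10.14 dB


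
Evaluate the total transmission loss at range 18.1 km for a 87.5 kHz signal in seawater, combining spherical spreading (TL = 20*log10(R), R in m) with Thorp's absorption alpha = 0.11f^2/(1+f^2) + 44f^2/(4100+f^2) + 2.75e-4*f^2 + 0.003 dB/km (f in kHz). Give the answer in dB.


643.96 dB


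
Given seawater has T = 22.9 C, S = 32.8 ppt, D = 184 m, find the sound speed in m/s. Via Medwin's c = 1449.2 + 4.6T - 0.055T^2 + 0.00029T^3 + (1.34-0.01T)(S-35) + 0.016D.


1529.68 m/s


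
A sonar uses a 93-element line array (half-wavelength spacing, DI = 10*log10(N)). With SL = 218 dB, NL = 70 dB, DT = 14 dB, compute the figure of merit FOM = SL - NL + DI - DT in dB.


Step 1: DI = 10*log10(93) = 19.68 dB
Step 2: FOM = SL - NL + DI - DT = 218 - 70 + 19.68 - 14 = 153.68

153.68 dB


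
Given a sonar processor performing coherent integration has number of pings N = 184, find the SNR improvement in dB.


Gain = 10*log10(184) = 22.65

22.65 dB


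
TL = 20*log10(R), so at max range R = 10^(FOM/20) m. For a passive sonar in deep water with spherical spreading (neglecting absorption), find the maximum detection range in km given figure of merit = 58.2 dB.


0.81 km


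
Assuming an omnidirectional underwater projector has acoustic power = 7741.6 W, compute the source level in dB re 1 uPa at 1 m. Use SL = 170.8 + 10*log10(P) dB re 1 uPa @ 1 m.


209.69 dB


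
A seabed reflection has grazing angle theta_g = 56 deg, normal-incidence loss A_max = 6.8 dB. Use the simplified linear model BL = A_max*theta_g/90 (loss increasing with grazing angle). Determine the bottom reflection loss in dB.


BL = A_max * theta_g / 90 = 6.8 * 56 / 90 = 4.23

4.23 dB


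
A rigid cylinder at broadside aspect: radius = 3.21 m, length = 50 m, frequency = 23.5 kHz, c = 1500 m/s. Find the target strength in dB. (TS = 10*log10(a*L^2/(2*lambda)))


47.98 dB


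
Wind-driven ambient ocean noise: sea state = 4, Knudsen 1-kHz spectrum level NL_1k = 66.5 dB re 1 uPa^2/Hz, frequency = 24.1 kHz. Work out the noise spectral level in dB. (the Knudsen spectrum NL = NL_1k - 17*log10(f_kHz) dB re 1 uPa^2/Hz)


NL = NL_1k - 17*log10(f_kHz) = 66.5 - 17*log10(24.1) = 66.5 - (23.49) = 43.01

43.01 dB


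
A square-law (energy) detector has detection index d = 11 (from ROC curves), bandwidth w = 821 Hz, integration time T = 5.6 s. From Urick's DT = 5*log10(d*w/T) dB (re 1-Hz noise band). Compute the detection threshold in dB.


16.04 dB


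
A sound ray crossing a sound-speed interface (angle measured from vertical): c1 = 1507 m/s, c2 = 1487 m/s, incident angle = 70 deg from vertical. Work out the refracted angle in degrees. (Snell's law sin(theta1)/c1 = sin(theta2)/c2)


sin(theta2) = (c2/c1)*sin(theta1) = (1487/1507)*sin(70 deg) = 0.92722
theta2 = arcsin(0.92722) = 68.01

68.01 deg


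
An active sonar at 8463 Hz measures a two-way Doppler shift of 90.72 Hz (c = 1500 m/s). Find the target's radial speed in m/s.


From fd = 2*f*v/c, v = c*fd/(2*f) = 1500 * 90.72 / (2*8463) = 8.04

8.04 m/s


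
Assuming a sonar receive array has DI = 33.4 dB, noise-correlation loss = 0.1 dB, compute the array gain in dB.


AG = DI - L_corr = 33.4 - 0.1 = 33.3

33.3 dB


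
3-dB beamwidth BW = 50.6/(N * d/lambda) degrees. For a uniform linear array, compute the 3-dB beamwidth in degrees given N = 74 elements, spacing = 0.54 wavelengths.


1.27 deg


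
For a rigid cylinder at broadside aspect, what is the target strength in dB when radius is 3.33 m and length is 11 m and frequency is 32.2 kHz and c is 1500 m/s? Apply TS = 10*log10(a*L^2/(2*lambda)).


lambda = 1500/32200 = 0.04658 m
TS = 10*log10(3.33*11^2/(2*0.04658)) = 36.36

36.36 dB


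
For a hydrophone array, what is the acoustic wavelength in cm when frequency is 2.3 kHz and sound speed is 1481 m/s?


lambda = c/f = 1481 / 2300 = 0.6439 m = 64.39 cm

64.39 cm


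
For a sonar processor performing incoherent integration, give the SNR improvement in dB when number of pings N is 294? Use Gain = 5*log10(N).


Gain = 5*log10(294) = 12.34

12.34 dB


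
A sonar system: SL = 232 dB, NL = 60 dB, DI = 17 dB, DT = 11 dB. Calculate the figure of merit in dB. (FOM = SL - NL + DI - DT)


FOM = SL - NL + DI - DT = 232 - 60 + 17 - 11 = 178

178 dB


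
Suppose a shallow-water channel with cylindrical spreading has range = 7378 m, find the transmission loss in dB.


TL = 10*log10(7378) = 38.68

38.68 dB


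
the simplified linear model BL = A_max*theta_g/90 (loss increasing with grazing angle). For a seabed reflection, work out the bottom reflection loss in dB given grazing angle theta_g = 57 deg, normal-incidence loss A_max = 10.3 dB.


6.52 dB


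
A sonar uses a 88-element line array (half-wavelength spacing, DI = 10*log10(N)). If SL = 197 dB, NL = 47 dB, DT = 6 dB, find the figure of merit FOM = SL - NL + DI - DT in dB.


163.44 dB


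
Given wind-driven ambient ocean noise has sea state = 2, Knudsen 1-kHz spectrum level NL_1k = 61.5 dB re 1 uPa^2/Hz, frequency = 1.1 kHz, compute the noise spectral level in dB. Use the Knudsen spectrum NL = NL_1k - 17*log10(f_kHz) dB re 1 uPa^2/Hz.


NL = NL_1k - 17*log10(f_kHz) = 61.5 - 17*log10(1.1) = 61.5 - (0.7) = 60.8

60.8 dB


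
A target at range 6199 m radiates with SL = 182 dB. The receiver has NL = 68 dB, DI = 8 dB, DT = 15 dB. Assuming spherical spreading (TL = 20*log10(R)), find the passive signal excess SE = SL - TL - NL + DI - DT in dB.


Step 1: TL = 20*log10(6199) = 75.85 dB
Step 2: SE = 182 - 75.85 - 68 + 8 - 15 = 31.15

31.15 dB


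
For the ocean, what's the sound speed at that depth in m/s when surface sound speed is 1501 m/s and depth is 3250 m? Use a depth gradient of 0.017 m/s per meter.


1556.25 m/s


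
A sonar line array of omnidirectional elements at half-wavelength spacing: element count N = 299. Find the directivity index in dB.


24.76 dB


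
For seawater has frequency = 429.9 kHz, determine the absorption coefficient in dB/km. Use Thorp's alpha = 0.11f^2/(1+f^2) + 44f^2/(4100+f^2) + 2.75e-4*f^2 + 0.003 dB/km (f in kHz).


f^2 = 184814.01
alpha = 0.11*184814.01/(1+184814.01) + 44*184814.01/(4100+184814.01) + 2.75e-4*184814.01 + 0.003 = 93.982

93.982 dB/km


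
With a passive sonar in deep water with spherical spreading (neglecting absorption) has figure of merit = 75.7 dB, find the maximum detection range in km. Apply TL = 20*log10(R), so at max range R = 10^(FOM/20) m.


At max range FOM = TL, so 20*log10(R) = 75.7
R = 10^(75.7/20) = 6095.37 m = 6.1 km

6.1 km


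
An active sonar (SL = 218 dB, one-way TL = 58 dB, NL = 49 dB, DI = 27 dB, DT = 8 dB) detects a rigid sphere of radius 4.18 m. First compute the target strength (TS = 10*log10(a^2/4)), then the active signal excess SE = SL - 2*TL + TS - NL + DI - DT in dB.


Step 1: TS = 10*log10(4.18^2/4) = 6.4 dB
Step 2: SE = SL - 2*TL + TS - NL + DI - DT = 218 - 2*58 + (6.4) - 49 + 27 - 8 = 78.4

78.4 dB


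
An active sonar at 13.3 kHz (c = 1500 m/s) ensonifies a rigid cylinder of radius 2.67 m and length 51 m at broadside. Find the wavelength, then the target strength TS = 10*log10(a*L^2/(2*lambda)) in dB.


Step 1: lambda = c/f = 1500/13300 = 0.11278 m
Step 2: TS = 10*log10(a*L^2/(2*lambda)) = 10*log10(2.67*51^2/(2*0.11278)) = 44.88

44.88 dB


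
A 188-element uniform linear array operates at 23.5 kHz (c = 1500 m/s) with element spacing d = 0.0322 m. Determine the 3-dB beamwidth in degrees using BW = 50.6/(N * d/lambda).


Step 1: lambda = 1500/23500 = 0.06383 m
Step 2: d/lambda = 0.0322/0.06383 = 0.5045
Step 3: BW = 50.6/(N * d/lambda) = 50.6/(188 * 0.5045) = 0.53

0.53 deg


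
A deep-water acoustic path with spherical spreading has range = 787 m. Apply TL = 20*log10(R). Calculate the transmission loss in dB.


57.92 dB


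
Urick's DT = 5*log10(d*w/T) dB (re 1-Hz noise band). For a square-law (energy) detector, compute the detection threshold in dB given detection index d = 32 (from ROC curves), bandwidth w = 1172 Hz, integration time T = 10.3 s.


DT = 5*log10(d*w/T) = 5*log10(32 * 1172 / 10.3) = 5*log10(3641.17) = 17.81

17.81 dB


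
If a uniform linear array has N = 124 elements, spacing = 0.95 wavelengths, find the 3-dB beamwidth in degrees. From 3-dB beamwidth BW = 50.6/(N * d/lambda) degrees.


BW = 50.6 / (124 * 0.95) = 50.6 / 117.8 = 0.43

0.43 deg


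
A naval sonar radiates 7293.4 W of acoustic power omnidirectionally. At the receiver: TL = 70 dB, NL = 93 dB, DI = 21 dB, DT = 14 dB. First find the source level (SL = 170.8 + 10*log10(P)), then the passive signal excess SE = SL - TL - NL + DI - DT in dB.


Step 1: SL = 170.8 + 10*log10(7293.4) = 209.43 dB
Step 2: SE = SL - TL - NL + DI - DT = 209.43 - 70 - 93 + 21 - 14 = 53.43

53.43 dB


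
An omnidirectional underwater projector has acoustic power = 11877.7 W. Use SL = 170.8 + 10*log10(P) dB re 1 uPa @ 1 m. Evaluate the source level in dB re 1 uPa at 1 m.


211.55 dB


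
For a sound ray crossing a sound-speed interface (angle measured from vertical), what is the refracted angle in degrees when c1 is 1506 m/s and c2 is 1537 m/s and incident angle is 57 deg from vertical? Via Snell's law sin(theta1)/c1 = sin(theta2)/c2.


sin(theta2) = (c2/c1)*sin(theta1) = (1537/1506)*sin(57 deg) = 0.85593
theta2 = arcsin(0.85593) = 58.86

58.86 deg
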